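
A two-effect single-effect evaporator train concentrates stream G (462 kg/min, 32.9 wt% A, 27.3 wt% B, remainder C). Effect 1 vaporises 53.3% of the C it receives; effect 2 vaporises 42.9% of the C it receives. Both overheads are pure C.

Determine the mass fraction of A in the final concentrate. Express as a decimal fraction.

C in feed = 462×0.398 = 183.88 kg/min.
After stage 1: C left = (1−0.533)×183.88 = 85.87; stream total = 363.99 kg/min.
After stage 2: C left = (1−0.429)×85.87 = 49.032; final concentrate = 327.16 kg/min.
A fraction = 152/327.16 = 0.4646.

0.4646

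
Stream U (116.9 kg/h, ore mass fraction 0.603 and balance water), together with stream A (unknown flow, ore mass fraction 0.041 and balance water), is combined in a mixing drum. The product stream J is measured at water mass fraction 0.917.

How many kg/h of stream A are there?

1447 kg/h

Let A be the unknown flow. Total out = 116.9 + A.
water balance: 46.409 + 0.959·A = 0.917·(116.9 + A)
(0.959 − 0.917)·A = 0.917×116.9 − 46.409 = 60.788
A = 60.788 / 0.042 = 1447.3 kg/h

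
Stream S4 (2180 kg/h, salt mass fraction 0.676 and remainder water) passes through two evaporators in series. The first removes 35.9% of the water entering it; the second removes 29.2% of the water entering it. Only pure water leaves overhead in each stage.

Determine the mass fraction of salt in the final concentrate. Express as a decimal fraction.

0.821

water in feed = 2180×0.324 = 706.32 kg/h.
After stage 1: water left = (1−0.359)×706.32 = 452.75; stream total = 1926.4 kg/h.
After stage 2: water left = (1−0.292)×452.75 = 320.55; final concentrate = 1794.2 kg/h.
salt fraction = 1473.7/1794.2 = 0.821.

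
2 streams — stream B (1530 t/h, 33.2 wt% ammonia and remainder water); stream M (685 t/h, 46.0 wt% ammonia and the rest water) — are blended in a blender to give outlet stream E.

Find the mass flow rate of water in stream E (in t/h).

water out = water in = 1530×0.668 + 685×0.540 = 1391.9 t/h.

1392 t/h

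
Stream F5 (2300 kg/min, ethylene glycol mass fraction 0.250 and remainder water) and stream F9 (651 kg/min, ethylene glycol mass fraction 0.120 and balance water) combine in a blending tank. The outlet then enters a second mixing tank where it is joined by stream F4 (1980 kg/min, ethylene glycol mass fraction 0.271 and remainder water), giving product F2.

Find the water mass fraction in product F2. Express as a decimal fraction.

0.759

Overall, product flow = 4931 kg/min.
water in = 2300×0.750 + 651×0.880 + 1980×0.729 = 3741.3 kg/min.
water fraction in F2 = 0.759.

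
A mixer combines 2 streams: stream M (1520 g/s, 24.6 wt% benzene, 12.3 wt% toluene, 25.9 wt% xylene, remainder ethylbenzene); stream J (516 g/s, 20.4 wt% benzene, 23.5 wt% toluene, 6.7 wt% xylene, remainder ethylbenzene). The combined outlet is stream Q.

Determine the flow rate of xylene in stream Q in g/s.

428.3 g/s

xylene out = xylene in = 1520×0.259 + 516×0.067 = 428.25 g/s.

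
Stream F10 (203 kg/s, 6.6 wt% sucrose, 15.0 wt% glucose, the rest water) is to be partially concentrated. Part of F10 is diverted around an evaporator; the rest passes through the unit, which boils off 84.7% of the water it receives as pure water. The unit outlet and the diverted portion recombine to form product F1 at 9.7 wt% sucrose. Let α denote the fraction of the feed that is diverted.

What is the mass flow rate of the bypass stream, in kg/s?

105.3 kg/s

All 203×0.066 = 13.398 kg/s of sucrose reaches F1, so F1 = 13.398/0.097 = 138.12 kg/s and vapour = 64.876 kg/s.
The evaporator receives (1−α)·203 of feed at 0.784 water and removes 0.847 of that water:
0.847×0.784×(1−α)×203 = 64.876
(1−α) = 64.876/134.8 = 0.4813;  α = 0.5187.
Bypass flow = 0.5187×203 = 105.3 kg/s.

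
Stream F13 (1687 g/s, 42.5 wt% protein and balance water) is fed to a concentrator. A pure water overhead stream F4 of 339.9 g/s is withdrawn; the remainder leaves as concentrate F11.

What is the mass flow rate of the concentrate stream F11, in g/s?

Concentrate = 1687 − 339.9 = 1347.1 g/s.

1347 g/s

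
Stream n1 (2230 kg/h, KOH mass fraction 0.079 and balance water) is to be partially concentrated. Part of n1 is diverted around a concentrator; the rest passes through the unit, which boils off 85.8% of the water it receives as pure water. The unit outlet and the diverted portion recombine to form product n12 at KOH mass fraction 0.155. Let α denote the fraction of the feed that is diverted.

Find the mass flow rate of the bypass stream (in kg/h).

846.3 kg/h

All 2230×0.079 = 176.17 kg/h of KOH reaches n12, so n12 = 176.17/0.155 = 1136.6 kg/h and vapour = 1093.4 kg/h.
The evaporator receives (1−α)·2230 of feed at 0.921 water and removes 0.858 of that water:
0.858×0.921×(1−α)×2230 = 1093.4
(1−α) = 1093.4/1762.2 = 0.6205;  α = 0.3795.
Bypass flow = 0.3795×2230 = 846.31 kg/h.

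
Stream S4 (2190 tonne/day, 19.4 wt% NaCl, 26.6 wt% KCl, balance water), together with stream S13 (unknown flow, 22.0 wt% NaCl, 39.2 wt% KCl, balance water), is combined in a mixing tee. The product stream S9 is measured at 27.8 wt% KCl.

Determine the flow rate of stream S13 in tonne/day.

230.5 tonne/day

Let S13 be the unknown flow. Total out = 2190 + S13.
KCl balance: 582.54 + 0.392·S13 = 0.278·(2190 + S13)
(0.392 − 0.278)·S13 = 0.278×2190 − 582.54 = 26.28
S13 = 26.28 / 0.114 = 230.53 tonne/day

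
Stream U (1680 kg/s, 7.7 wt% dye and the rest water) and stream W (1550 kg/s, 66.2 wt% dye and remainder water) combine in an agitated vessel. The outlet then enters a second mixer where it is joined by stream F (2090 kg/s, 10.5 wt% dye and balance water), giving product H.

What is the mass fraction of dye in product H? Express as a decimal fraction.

0.258

Overall, product flow = 5320 kg/s.
dye in = 1680×0.077 + 1550×0.662 + 2090×0.105 = 1374.9 kg/s.
dye fraction in H = 0.258.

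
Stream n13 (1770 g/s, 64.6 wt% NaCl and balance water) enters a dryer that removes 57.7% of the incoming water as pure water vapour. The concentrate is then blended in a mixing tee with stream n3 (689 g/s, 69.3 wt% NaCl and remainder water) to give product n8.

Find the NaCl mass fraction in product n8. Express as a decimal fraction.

0.7728

Vapour removed = 0.577×0.354×1770 = 361.54 g/s; concentrate = 1408.5 g/s.
NaCl reaching the mixer = 1143.4 (from concentrate) + 689×0.693 = 1620.9 g/s.
Product flow = 1408.5 + 689 = 2097.5 g/s; NaCl fraction = 0.7728.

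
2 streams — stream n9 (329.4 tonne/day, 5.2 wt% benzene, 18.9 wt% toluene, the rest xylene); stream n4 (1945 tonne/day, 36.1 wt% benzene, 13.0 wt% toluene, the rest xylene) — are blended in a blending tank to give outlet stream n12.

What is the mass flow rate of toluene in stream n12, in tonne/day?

315.1 tonne/day

toluene out = toluene in = 329.4×0.189 + 1945×0.130 = 315.11 tonne/day.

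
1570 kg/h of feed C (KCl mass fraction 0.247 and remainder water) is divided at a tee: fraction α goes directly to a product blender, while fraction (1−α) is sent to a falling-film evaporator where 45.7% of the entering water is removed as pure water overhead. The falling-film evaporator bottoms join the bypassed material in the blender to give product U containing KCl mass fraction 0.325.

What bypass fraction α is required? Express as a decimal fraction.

0.303

All 1570×0.247 = 387.79 kg/h of KCl reaches U, so U = 387.79/0.325 = 1193.2 kg/h and vapour = 376.8 kg/h.
The evaporator receives (1−α)·1570 of feed at 0.753 water and removes 0.457 of that water:
0.457×0.753×(1−α)×1570 = 376.8
(1−α) = 376.8/540.27 = 0.6974;  α = 0.3026.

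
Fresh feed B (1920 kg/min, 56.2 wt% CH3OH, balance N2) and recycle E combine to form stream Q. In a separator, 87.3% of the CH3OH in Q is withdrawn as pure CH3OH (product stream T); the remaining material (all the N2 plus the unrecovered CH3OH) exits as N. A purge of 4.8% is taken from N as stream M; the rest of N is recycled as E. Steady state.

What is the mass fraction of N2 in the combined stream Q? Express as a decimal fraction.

N2 enters only via B and leaves only via the purge: 1920×0.438 = 0.048×(N2 in N), and the separator passes all N2, so N2 in Q = N2 in N = 17520 kg/min.
CH3OH in Q: m_A = 1920×0.562 + (1−0.048)·(1−0.873)·m_A, so m_A = 1079/0.8791 = 1227.4 kg/min.
Q = 1227.4 + 17520 = 18747 kg/min.
N2 fraction in Q = 17520/18747 = 0.935.

0.935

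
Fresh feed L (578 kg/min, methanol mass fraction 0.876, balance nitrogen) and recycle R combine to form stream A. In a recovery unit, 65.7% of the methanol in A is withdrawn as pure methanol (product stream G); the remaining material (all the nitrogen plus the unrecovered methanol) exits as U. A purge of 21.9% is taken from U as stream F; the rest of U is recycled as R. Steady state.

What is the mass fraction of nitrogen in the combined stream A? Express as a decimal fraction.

0.321

nitrogen enters only via L and leaves only via the purge: 578×0.124 = 0.219×(nitrogen in U), and the recovery unit passes all nitrogen, so nitrogen in A = nitrogen in U = 327.27 kg/min.
methanol in A: m_A = 578×0.876 + (1−0.219)·(1−0.657)·m_A, so m_A = 506.33/0.7321 = 691.59 kg/min.
A = 691.59 + 327.27 = 1018.9 kg/min.
nitrogen fraction in A = 327.27/1018.9 = 0.321.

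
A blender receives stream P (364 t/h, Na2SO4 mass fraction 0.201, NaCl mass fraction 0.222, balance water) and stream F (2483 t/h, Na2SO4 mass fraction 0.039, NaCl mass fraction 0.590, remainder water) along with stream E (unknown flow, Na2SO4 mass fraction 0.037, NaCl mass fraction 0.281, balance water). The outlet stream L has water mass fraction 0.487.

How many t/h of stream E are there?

1309 t/h

Let E be the unknown flow. Total out = 2847 + E.
water balance: 1131.2 + 0.682·E = 0.487·(2847 + E)
(0.682 − 0.487)·E = 0.487×2847 − 1131.2 = 255.27
E = 255.27 / 0.195 = 1309.1 t/h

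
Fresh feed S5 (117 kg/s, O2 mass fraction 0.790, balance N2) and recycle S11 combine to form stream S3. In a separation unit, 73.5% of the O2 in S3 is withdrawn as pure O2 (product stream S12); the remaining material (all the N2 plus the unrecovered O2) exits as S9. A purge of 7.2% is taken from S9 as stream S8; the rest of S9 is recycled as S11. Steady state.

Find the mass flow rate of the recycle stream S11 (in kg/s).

N2 enters only via S5 and leaves only via the purge: 117×0.210 = 0.072×(N2 in S9), and the separation unit passes all N2, so N2 in S3 = N2 in S9 = 341.25 kg/s.
O2 in S3: m_A = 117×0.790 + (1−0.072)·(1−0.735)·m_A, so m_A = 92.43/0.7541 = 122.57 kg/s.
S9 = (1−0.735)×122.57 + 341.25 = 373.73 kg/s.
Recycle S11 = (1−0.072)×373.73 = 346.82 kg/s.

346.8 kg/s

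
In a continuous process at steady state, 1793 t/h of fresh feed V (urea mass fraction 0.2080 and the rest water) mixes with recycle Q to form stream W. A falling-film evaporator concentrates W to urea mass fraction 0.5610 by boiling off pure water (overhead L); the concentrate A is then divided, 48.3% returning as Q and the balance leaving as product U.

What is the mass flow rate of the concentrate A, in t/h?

Overall urea balance (none leaves overhead): urea in fresh feed = urea in product, i.e. 1793×0.208 = (1−0.483)·A·0.561.
A = 372.94/(0.561×0.517) = 1285.8 t/h.

1286 t/h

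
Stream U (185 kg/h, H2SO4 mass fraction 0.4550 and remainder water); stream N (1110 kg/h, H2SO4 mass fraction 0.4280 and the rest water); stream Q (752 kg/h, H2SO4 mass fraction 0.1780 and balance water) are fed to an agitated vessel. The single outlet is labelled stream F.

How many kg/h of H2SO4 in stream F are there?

H2SO4 out = H2SO4 in = 185×0.455 + 1110×0.428 + 752×0.178 = 693.11 kg/h.

693.1 kg/h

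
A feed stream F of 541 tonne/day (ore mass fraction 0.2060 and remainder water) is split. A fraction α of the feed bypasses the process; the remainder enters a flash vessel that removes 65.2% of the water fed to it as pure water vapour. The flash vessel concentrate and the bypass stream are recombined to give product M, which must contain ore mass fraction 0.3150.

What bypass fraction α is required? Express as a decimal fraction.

All 541×0.206 = 111.45 tonne/day of ore reaches M, so M = 111.45/0.315 = 353.8 tonne/day and vapour = 187.2 tonne/day.
The evaporator receives (1−α)·541 of feed at 0.794 water and removes 0.652 of that water:
0.652×0.794×(1−α)×541 = 187.2
(1−α) = 187.2/280.07 = 0.6684;  α = 0.3316.

0.332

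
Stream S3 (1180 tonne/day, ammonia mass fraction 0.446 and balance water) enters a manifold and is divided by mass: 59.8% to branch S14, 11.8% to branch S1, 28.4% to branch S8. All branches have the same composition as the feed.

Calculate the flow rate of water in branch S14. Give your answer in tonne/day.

Branch S14 total = 0.598×1180 = 705.64 tonne/day.
water in S14 = 0.554×705.64 = 390.92 tonne/day.

390.9 tonne/day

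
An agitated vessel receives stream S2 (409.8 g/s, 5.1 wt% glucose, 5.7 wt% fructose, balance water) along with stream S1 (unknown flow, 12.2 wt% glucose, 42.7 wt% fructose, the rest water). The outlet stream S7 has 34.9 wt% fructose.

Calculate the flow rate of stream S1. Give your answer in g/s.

Let S1 be the unknown flow. Total out = 409.8 + S1.
fructose balance: 23.359 + 0.427·S1 = 0.349·(409.8 + S1)
(0.427 − 0.349)·S1 = 0.349×409.8 − 23.359 = 119.66
S1 = 119.66 / 0.078 = 1534.1 g/s

1534 g/s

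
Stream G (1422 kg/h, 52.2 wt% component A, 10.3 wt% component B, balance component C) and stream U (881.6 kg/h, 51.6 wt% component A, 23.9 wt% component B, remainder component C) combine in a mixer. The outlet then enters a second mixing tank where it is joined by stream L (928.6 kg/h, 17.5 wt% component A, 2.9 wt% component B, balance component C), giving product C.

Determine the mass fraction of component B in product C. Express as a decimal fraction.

Overall, product flow = 3232.2 kg/h.
component B in = 1422×0.103 + 881.6×0.239 + 928.6×0.029 = 384.1 kg/h.
component B fraction in C = 0.119.

0.119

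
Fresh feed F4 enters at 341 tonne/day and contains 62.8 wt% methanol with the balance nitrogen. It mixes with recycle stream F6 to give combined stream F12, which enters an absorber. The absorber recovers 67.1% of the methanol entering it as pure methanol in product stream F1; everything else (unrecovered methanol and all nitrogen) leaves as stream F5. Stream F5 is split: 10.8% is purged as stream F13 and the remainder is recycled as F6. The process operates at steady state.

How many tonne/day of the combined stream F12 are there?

nitrogen enters only via F4 and leaves only via the purge: 341×0.372 = 0.108×(nitrogen in F5), and the absorber passes all nitrogen, so nitrogen in F12 = nitrogen in F5 = 1174.6 tonne/day.
methanol in F12: m_A = 341×0.628 + (1−0.108)·(1−0.671)·m_A, so m_A = 214.15/0.7065 = 303.1 tonne/day.
F12 = 303.1 + 1174.6 = 1477.7 tonne/day.

1478 tonne/day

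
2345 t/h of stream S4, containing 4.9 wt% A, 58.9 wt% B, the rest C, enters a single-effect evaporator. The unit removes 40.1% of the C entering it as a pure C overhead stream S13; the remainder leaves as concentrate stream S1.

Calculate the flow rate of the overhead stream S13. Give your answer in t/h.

340.4 t/h

C entering = 2345×0.362 = 848.89 t/h; overhead removed = 0.401×848.89 = 340.4 t/h.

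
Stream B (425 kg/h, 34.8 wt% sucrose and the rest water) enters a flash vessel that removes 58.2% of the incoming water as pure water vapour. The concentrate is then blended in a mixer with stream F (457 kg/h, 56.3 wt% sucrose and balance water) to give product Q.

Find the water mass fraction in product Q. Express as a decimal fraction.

0.438

Vapour removed = 0.582×0.652×425 = 161.27 kg/h; concentrate = 263.73 kg/h.
water reaching the mixer = 115.83 (from concentrate) + 457×0.437 = 315.54 kg/h.
Product flow = 263.73 + 457 = 720.73 kg/h; water fraction = 0.438.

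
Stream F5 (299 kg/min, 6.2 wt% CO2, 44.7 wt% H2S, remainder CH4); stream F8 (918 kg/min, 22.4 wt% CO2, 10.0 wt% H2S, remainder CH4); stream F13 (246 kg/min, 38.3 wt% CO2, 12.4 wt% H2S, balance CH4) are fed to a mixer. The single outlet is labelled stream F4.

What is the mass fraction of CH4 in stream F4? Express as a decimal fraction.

Total flow out = 299 + 918 + 246 = 1463 kg/min.
CH4 in = 299×0.491 + 918×0.676 + 246×0.493 = 888.66 kg/min.
CH4 mass fraction in F4 = 888.66/1463 = 0.607.

0.607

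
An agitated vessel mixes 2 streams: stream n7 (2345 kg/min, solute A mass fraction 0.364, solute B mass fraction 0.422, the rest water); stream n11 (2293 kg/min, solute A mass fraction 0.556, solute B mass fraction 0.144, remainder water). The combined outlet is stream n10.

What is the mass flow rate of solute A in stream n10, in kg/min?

solute A out = solute A in = 2345×0.364 + 2293×0.556 = 2128.5 kg/min.

2128 kg/min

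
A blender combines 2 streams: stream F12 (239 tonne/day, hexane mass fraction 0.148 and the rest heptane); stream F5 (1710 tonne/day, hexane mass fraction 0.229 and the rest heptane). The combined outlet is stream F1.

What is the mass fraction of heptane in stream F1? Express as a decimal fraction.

Total flow out = 239 + 1710 = 1949 tonne/day.
heptane in = 239×0.852 + 1710×0.771 = 1522 tonne/day.
heptane mass fraction in F1 = 1522/1949 = 0.781.

0.781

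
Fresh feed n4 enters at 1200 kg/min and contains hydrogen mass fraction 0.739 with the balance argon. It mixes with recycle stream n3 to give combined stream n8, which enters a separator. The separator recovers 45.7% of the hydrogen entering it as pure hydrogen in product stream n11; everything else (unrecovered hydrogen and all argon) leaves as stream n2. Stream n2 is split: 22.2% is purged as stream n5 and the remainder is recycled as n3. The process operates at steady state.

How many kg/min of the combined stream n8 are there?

argon enters only via n4 and leaves only via the purge: 1200×0.261 = 0.222×(argon in n2), and the separator passes all argon, so argon in n8 = argon in n2 = 1410.8 kg/min.
hydrogen in n8: m_A = 1200×0.739 + (1−0.222)·(1−0.457)·m_A, so m_A = 886.8/0.5775 = 1535.5 kg/min.
n8 = 1535.5 + 1410.8 = 2946.3 kg/min.

2946 kg/min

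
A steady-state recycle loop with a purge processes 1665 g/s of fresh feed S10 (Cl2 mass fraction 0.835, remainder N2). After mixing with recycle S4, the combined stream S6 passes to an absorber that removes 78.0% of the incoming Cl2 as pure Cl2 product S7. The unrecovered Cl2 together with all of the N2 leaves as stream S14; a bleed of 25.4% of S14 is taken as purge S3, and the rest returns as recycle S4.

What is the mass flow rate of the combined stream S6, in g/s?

N2 enters only via S10 and leaves only via the purge: 1665×0.165 = 0.254×(N2 in S14), and the absorber passes all N2, so N2 in S6 = N2 in S14 = 1081.6 g/s.
Cl2 in S6: m_A = 1665×0.835 + (1−0.254)·(1−0.780)·m_A, so m_A = 1390.3/0.8359 = 1663.2 g/s.
S6 = 1663.2 + 1081.6 = 2744.8 g/s.

2745 g/s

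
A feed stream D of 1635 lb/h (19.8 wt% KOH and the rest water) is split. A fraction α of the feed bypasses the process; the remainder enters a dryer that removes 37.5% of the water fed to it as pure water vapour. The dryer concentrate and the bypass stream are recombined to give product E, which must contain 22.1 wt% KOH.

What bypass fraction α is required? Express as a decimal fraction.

0.654

All 1635×0.198 = 323.73 lb/h of KOH reaches E, so E = 323.73/0.221 = 1464.8 lb/h and vapour = 170.16 lb/h.
The evaporator receives (1−α)·1635 of feed at 0.802 water and removes 0.375 of that water:
0.375×0.802×(1−α)×1635 = 170.16
(1−α) = 170.16/491.73 = 0.3460;  α = 0.6540.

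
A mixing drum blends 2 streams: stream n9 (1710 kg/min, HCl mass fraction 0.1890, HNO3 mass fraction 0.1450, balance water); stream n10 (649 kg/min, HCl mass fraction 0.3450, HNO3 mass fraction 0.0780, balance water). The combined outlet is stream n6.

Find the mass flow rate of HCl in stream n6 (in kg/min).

547.1 kg/min

HCl out = HCl in = 1710×0.189 + 649×0.345 = 547.1 kg/min.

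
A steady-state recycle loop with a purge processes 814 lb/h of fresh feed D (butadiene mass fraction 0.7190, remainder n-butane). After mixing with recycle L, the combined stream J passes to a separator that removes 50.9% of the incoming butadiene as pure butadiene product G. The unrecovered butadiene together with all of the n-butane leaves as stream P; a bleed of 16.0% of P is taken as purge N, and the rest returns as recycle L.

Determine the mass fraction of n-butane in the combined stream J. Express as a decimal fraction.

n-butane enters only via D and leaves only via the purge: 814×0.281 = 0.160×(n-butane in P), and the separator passes all n-butane, so n-butane in J = n-butane in P = 1429.6 lb/h.
butadiene in J: m_A = 814×0.719 + (1−0.160)·(1−0.509)·m_A, so m_A = 585.27/0.5876 = 996.1 lb/h.
J = 996.1 + 1429.6 = 2425.7 lb/h.
n-butane fraction in J = 1429.6/2425.7 = 0.5894.

0.5894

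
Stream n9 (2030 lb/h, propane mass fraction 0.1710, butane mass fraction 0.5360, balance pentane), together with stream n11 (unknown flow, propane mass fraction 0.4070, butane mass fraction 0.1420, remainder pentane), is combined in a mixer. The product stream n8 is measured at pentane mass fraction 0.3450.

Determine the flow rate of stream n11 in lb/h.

995.8 lb/h

Let n11 be the unknown flow. Total out = 2030 + n11.
pentane balance: 594.79 + 0.451·n11 = 0.345·(2030 + n11)
(0.451 − 0.345)·n11 = 0.345×2030 − 594.79 = 105.56
n11 = 105.56 / 0.106 = 995.85 lb/h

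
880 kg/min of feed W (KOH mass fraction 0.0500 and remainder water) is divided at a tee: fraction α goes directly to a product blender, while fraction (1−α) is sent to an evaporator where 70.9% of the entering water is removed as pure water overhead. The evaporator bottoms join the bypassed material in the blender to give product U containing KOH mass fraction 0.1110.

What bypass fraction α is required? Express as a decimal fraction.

All 880×0.050 = 44 kg/min of KOH reaches U, so U = 44/0.111 = 396.4 kg/min and vapour = 483.6 kg/min.
The evaporator receives (1−α)·880 of feed at 0.950 water and removes 0.709 of that water:
0.709×0.950×(1−α)×880 = 483.6
(1−α) = 483.6/592.72 = 0.8159;  α = 0.1841.

0.184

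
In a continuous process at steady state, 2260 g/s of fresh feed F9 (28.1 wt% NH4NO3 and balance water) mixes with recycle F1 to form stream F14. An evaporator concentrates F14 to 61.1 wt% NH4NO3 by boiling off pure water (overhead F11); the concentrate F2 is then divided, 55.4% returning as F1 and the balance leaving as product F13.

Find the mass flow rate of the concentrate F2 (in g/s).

2330 g/s

Overall NH4NO3 balance (none leaves overhead): NH4NO3 in fresh feed = NH4NO3 in product, i.e. 2260×0.281 = (1−0.554)·F2·0.611.
F2 = 635.06/(0.611×0.446) = 2330.4 g/s.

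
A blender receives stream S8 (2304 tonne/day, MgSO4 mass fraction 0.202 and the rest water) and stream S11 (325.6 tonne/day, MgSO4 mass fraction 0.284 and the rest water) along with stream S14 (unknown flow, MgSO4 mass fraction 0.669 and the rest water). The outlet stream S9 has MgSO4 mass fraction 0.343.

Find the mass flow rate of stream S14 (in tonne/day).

1055 tonne/day

Let S14 be the unknown flow. Total out = 2629.6 + S14.
MgSO4 balance: 557.88 + 0.669·S14 = 0.343·(2629.6 + S14)
(0.669 − 0.343)·S14 = 0.343×2629.6 − 557.88 = 344.07
S14 = 344.07 / 0.326 = 1055.4 tonne/day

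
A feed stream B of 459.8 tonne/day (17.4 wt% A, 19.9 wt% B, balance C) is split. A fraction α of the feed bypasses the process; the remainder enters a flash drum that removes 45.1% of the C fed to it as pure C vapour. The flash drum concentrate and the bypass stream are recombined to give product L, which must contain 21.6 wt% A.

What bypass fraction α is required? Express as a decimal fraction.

All 459.8×0.174 = 80.005 tonne/day of A reaches L, so L = 80.005/0.216 = 370.39 tonne/day and vapour = 89.406 tonne/day.
The evaporator receives (1−α)·459.8 of feed at 0.627 C and removes 0.451 of that C:
0.451×0.627×(1−α)×459.8 = 89.406
(1−α) = 89.406/130.02 = 0.6876;  α = 0.3124.

0.312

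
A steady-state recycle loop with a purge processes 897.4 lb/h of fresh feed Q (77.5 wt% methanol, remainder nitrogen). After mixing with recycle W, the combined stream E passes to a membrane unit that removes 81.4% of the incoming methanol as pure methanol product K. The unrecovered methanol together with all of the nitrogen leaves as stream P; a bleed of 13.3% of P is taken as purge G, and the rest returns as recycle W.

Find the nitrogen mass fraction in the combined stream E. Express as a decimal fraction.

0.647

nitrogen enters only via Q and leaves only via the purge: 897.4×0.225 = 0.133×(nitrogen in P), and the membrane unit passes all nitrogen, so nitrogen in E = nitrogen in P = 1518.2 lb/h.
methanol in E: m_A = 897.4×0.775 + (1−0.133)·(1−0.814)·m_A, so m_A = 695.49/0.8387 = 829.2 lb/h.
E = 829.2 + 1518.2 = 2347.4 lb/h.
nitrogen fraction in E = 1518.2/2347.4 = 0.647.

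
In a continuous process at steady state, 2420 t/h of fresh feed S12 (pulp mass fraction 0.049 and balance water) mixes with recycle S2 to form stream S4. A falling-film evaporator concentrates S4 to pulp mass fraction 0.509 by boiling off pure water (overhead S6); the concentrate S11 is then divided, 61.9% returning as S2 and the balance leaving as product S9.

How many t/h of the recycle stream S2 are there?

378.5 t/h

Overall pulp balance (none leaves overhead): pulp in fresh feed = pulp in product, i.e. 2420×0.049 = (1−0.619)·S11·0.509.
S11 = 118.58/(0.509×0.381) = 611.46 t/h.
Recycle S2 = 0.619×611.46 = 378.49 t/h.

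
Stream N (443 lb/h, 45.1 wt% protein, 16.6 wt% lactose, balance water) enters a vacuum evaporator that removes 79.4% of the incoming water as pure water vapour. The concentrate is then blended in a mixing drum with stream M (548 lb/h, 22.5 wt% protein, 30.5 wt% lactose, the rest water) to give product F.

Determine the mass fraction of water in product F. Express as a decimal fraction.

Vapour removed = 0.794×0.383×443 = 134.72 lb/h; concentrate = 308.28 lb/h.
water reaching the mixer = 34.952 (from concentrate) + 548×0.470 = 292.51 lb/h.
Product flow = 308.28 + 548 = 856.28 lb/h; water fraction = 0.3416.

0.3416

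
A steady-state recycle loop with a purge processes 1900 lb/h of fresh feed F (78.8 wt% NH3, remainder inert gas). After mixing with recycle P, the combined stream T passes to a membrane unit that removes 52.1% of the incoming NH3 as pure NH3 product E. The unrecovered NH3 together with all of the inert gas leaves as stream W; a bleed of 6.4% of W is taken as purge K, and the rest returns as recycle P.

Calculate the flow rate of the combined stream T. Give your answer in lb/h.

9008 lb/h

inert gas enters only via F and leaves only via the purge: 1900×0.212 = 0.064×(inert gas in W), and the membrane unit passes all inert gas, so inert gas in T = inert gas in W = 6293.8 lb/h.
NH3 in T: m_A = 1900×0.788 + (1−0.064)·(1−0.521)·m_A, so m_A = 1497.2/0.5517 = 2714 lb/h.
T = 2714 + 6293.8 = 9007.8 lb/h.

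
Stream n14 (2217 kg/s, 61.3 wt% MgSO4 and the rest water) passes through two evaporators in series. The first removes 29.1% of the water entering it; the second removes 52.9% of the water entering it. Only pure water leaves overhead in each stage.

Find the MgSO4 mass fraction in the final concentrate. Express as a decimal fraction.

0.826

water in feed = 2217×0.387 = 857.98 kg/s.
After stage 1: water left = (1−0.291)×857.98 = 608.31; stream total = 1967.3 kg/s.
After stage 2: water left = (1−0.529)×608.31 = 286.51; final concentrate = 1645.5 kg/s.
MgSO4 fraction = 1359/1645.5 = 0.826.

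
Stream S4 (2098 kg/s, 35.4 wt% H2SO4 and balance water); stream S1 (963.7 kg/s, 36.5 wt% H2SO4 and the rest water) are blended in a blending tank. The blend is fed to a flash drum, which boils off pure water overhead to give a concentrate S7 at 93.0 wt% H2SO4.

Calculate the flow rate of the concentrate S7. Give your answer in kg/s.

H2SO4 entering = 2098×0.354 + 963.7×0.365 = 1094.4 kg/s.
All H2SO4 reports to S7, so S7 = 1094.4/0.930 = 1176.8 kg/s.

1177 kg/s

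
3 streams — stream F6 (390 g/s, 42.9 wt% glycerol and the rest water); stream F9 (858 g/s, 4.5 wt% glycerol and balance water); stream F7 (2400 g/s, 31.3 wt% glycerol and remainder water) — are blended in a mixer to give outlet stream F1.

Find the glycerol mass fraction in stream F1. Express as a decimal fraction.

Total flow out = 390 + 858 + 2400 = 3648 g/s.
glycerol in = 390×0.429 + 858×0.045 + 2400×0.313 = 957.12 g/s.
glycerol mass fraction in F1 = 957.12/3648 = 0.262.

0.262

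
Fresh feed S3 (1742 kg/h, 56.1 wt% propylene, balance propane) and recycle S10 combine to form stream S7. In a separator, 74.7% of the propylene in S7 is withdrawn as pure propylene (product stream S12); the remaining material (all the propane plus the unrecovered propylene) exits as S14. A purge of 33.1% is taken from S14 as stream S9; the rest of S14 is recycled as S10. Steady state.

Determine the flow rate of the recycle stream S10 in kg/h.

1745 kg/h

propane enters only via S3 and leaves only via the purge: 1742×0.439 = 0.331×(propane in S14), and the separator passes all propane, so propane in S7 = propane in S14 = 2310.4 kg/h.
propylene in S7: m_A = 1742×0.561 + (1−0.331)·(1−0.747)·m_A, so m_A = 977.26/0.8307 = 1176.4 kg/h.
S14 = (1−0.747)×1176.4 + 2310.4 = 2608 kg/h.
Recycle S10 = (1−0.331)×2608 = 1744.8 kg/h.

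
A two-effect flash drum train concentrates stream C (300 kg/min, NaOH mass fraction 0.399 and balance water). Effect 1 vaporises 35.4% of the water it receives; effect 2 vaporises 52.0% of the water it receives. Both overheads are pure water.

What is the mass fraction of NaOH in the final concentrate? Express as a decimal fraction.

0.682

water in feed = 300×0.601 = 180.3 kg/min.
After stage 1: water left = (1−0.354)×180.3 = 116.47; stream total = 236.17 kg/min.
After stage 2: water left = (1−0.520)×116.47 = 55.907; final concentrate = 175.61 kg/min.
NaOH fraction = 119.7/175.61 = 0.682.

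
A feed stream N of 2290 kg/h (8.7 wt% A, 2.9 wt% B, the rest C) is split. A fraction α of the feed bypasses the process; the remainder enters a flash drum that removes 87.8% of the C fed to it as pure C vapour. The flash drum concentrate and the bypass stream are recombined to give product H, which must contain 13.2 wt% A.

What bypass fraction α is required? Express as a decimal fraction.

All 2290×0.087 = 199.23 kg/h of A reaches H, so H = 199.23/0.132 = 1509.3 kg/h and vapour = 780.68 kg/h.
The evaporator receives (1−α)·2290 of feed at 0.884 C and removes 0.878 of that C:
0.878×0.884×(1−α)×2290 = 780.68
(1−α) = 780.68/1777.4 = 0.4392;  α = 0.5608.

0.561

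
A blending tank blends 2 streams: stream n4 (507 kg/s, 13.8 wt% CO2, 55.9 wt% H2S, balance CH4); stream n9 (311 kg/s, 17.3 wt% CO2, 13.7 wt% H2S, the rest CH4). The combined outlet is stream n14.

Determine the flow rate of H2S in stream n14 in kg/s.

H2S out = H2S in = 507×0.559 + 311×0.137 = 326.02 kg/s.

326 kg/s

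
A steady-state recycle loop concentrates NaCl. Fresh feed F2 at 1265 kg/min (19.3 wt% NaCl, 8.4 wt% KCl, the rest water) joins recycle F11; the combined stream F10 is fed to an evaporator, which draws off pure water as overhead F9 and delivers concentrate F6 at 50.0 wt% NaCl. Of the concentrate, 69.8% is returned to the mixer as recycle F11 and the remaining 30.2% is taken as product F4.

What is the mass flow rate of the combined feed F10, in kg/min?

2394 kg/min

Overall NaCl balance (none leaves overhead): NaCl in fresh feed = NaCl in product, i.e. 1265×0.193 = (1−0.698)·F6·0.500.
F6 = 244.15/(0.500×0.302) = 1616.9 kg/min.
Recycle F11 = 0.698×1616.9 = 1128.6 kg/min.
Combined feed F10 = 1265 + 1128.6 = 2393.6 kg/min.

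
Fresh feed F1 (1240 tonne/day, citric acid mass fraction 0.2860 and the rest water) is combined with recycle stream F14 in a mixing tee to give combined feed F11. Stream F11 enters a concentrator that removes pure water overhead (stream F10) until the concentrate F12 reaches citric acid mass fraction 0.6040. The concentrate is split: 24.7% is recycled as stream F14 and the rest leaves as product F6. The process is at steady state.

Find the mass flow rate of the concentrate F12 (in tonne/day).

779.8 tonne/day

Overall citric acid balance (none leaves overhead): citric acid in fresh feed = citric acid in product, i.e. 1240×0.286 = (1−0.247)·F12·0.604.
F12 = 354.64/(0.604×0.753) = 779.75 tonne/day.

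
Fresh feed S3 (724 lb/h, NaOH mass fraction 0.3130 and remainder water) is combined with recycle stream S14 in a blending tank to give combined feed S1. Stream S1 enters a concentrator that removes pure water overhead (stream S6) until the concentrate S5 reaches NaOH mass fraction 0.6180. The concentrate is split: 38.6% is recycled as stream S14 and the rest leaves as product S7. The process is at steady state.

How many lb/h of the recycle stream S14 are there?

Overall NaOH balance (none leaves overhead): NaOH in fresh feed = NaOH in product, i.e. 724×0.313 = (1−0.386)·S5·0.618.
S5 = 226.61/(0.618×0.614) = 597.21 lb/h.
Recycle S14 = 0.386×597.21 = 230.52 lb/h.

230.5 lb/h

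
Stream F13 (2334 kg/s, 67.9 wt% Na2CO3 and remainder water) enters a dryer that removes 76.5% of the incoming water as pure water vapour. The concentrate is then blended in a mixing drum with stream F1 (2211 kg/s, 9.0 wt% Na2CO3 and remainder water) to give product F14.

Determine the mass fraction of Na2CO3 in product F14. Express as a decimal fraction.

Vapour removed = 0.765×0.321×2334 = 573.15 kg/s; concentrate = 1760.9 kg/s.
Na2CO3 reaching the mixer = 1584.8 (from concentrate) + 2211×0.090 = 1783.8 kg/s.
Product flow = 1760.9 + 2211 = 3971.9 kg/s; Na2CO3 fraction = 0.449.

0.449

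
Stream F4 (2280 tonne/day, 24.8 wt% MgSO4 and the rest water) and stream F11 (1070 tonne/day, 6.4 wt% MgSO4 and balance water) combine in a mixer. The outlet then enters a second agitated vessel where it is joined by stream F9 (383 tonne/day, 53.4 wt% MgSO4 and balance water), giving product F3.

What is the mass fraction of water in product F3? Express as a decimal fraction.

Overall, product flow = 3733 tonne/day.
water in = 2280×0.752 + 1070×0.936 + 383×0.466 = 2894.6 tonne/day.
water fraction in F3 = 0.775.

0.775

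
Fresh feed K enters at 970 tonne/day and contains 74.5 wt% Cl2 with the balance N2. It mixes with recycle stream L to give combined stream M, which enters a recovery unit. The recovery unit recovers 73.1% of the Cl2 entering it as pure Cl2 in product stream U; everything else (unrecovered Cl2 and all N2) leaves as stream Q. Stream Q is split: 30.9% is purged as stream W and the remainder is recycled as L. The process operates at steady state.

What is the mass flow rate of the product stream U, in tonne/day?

Cl2 in M: m_A = 970×0.745 + (1−0.309)·(1−0.731)·m_A, so m_A = 722.65/0.8141 = 887.64 tonne/day.
Product U = 0.731×887.64 = 648.87 tonne/day.

648.9 tonne/day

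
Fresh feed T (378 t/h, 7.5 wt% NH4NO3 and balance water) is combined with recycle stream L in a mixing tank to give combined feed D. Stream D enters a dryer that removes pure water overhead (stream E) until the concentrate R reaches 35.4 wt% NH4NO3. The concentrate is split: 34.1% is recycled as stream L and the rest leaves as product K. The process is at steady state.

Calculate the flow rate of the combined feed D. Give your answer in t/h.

419.4 t/h

Overall NH4NO3 balance (none leaves overhead): NH4NO3 in fresh feed = NH4NO3 in product, i.e. 378×0.075 = (1−0.341)·R·0.354.
R = 28.35/(0.354×0.659) = 121.52 t/h.
Recycle L = 0.341×121.52 = 41.44 t/h.
Combined feed D = 378 + 41.44 = 419.44 t/h.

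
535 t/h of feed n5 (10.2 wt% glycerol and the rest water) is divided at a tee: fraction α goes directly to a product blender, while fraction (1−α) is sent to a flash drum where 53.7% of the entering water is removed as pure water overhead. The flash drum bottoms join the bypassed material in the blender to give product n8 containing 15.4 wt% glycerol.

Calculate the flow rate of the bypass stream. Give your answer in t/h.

All 535×0.102 = 54.57 t/h of glycerol reaches n8, so n8 = 54.57/0.154 = 354.35 t/h and vapour = 180.65 t/h.
The evaporator receives (1−α)·535 of feed at 0.898 water and removes 0.537 of that water:
0.537×0.898×(1−α)×535 = 180.65
(1−α) = 180.65/257.99 = 0.7002;  α = 0.2998.
Bypass flow = 0.2998×535 = 160.38 t/h.

160.4 t/h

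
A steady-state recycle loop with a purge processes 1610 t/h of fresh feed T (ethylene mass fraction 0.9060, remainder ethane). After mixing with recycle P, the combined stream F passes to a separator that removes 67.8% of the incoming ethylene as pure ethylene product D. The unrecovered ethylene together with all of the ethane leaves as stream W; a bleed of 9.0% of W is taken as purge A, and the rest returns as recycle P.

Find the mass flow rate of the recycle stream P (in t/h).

2135 t/h

ethane enters only via T and leaves only via the purge: 1610×0.094 = 0.090×(ethane in W), and the separator passes all ethane, so ethane in F = ethane in W = 1681.6 t/h.
ethylene in F: m_A = 1610×0.906 + (1−0.090)·(1−0.678)·m_A, so m_A = 1458.7/0.7070 = 2063.2 t/h.
W = (1−0.678)×2063.2 + 1681.6 = 2345.9 t/h.
Recycle P = (1−0.090)×2345.9 = 2134.8 t/h.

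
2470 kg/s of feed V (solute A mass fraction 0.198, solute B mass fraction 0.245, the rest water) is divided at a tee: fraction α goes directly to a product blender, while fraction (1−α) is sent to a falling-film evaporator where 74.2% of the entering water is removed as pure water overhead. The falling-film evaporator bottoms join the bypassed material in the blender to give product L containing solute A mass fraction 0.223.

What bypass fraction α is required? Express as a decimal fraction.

0.729

All 2470×0.198 = 489.06 kg/s of solute A reaches L, so L = 489.06/0.223 = 2193.1 kg/s and vapour = 276.91 kg/s.
The evaporator receives (1−α)·2470 of feed at 0.557 water and removes 0.742 of that water:
0.742×0.557×(1−α)×2470 = 276.91
(1−α) = 276.91/1020.8 = 0.2713;  α = 0.7287.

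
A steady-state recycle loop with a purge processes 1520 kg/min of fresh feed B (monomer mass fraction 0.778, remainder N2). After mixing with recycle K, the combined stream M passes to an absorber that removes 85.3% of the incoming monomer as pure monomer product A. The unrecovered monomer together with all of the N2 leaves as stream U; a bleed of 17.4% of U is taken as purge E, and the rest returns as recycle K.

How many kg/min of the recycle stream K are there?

N2 enters only via B and leaves only via the purge: 1520×0.222 = 0.174×(N2 in U), and the absorber passes all N2, so N2 in M = N2 in U = 1939.3 kg/min.
monomer in M: m_A = 1520×0.778 + (1−0.174)·(1−0.853)·m_A, so m_A = 1182.6/0.8786 = 1346 kg/min.
U = (1−0.853)×1346 + 1939.3 = 2137.2 kg/min.
Recycle K = (1−0.174)×2137.2 = 1765.3 kg/min.

1765 kg/min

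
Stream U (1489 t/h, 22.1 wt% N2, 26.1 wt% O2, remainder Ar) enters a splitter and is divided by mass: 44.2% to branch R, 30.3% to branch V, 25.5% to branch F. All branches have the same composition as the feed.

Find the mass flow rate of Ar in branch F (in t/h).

Branch F total = 0.255×1489 = 379.69 t/h.
Ar in F = 0.518×379.69 = 196.68 t/h.

196.7 t/h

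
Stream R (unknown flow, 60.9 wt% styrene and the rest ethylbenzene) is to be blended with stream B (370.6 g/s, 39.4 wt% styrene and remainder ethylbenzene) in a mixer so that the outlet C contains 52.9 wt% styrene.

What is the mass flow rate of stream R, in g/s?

Let R be the unknown flow. Total out = 370.6 + R.
styrene balance: 146.02 + 0.609·R = 0.529·(370.6 + R)
(0.609 − 0.529)·R = 0.529×370.6 − 146.02 = 50.031
R = 50.031 / 0.080 = 625.39 g/s

625.4 g/s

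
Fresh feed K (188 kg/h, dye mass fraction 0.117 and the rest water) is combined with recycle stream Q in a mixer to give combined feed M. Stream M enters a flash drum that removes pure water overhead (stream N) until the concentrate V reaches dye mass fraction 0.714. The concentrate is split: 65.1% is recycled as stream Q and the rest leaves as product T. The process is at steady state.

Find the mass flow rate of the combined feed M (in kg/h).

245.5 kg/h

Overall dye balance (none leaves overhead): dye in fresh feed = dye in product, i.e. 188×0.117 = (1−0.651)·V·0.714.
V = 21.996/(0.714×0.349) = 88.271 kg/h.
Recycle Q = 0.651×88.271 = 57.465 kg/h.
Combined feed M = 188 + 57.465 = 245.46 kg/h.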